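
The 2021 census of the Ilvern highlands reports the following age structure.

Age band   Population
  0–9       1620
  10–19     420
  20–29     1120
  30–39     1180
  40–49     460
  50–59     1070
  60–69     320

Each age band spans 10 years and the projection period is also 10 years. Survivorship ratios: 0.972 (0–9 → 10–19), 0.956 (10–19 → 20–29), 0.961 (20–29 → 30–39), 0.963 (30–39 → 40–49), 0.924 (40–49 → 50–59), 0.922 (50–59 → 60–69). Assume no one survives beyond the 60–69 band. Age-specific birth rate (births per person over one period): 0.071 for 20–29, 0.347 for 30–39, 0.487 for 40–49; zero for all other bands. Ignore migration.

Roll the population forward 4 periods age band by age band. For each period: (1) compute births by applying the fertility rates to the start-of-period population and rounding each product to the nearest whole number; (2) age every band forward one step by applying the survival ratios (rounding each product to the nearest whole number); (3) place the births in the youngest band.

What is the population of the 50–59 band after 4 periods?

344

Period 1.
Births: 1120 × 0.071 = 80  |  1180 × 0.347 = 409  |  460 × 0.487 = 224 → 713
10–19: 1620 × 0.972 = 1575
20–29: 420 × 0.956 = 402
30–39: 1120 × 0.961 = 1076
40–49: 1180 × 0.963 = 1136
50–59: 460 × 0.924 = 425
60–69: 1070 × 0.922 = 987
Population now: 0–9=713, 10–19=1575, 20–29=402, 30–39=1076, 40–49=1136, 50–59=425, 60–69=987
Period 2.
Births: 402 × 0.071 = 29  |  1076 × 0.347 = 373  |  1136 × 0.487 = 553 → 955
10–19: 713 × 0.972 = 693
20–29: 1575 × 0.956 = 1506
30–39: 402 × 0.961 = 386
40–49: 1076 × 0.963 = 1036
50–59: 1136 × 0.924 = 1050
60–69: 425 × 0.922 = 392
Population now: 0–9=955, 10–19=693, 20–29=1506, 30–39=386, 40–49=1036, 50–59=1050, 60–69=392
Period 3.
Births: 1506 × 0.071 = 107  |  386 × 0.347 = 134  |  1036 × 0.487 = 505 → 746
10–19: 955 × 0.972 = 928
20–29: 693 × 0.956 = 663
30–39: 1506 × 0.961 = 1447
40–49: 386 × 0.963 = 372
50–59: 1036 × 0.924 = 957
60–69: 1050 × 0.922 = 968
Population now: 0–9=746, 10–19=928, 20–29=663, 30–39=1447, 40–49=372, 50–59=957, 60–69=968
Period 4.
Births: 663 × 0.071 = 47  |  1447 × 0.347 = 502  |  372 × 0.487 = 181 → 730
10–19: 746 × 0.972 = 725
20–29: 928 × 0.956 = 887
30–39: 663 × 0.961 = 637
40–49: 1447 × 0.963 = 1393
50–59: 372 × 0.924 = 344
60–69: 957 × 0.922 = 882
Population now: 0–9=730, 10–19=725, 20–29=887, 30–39=637, 40–49=1393, 50–59=344, 60–69=882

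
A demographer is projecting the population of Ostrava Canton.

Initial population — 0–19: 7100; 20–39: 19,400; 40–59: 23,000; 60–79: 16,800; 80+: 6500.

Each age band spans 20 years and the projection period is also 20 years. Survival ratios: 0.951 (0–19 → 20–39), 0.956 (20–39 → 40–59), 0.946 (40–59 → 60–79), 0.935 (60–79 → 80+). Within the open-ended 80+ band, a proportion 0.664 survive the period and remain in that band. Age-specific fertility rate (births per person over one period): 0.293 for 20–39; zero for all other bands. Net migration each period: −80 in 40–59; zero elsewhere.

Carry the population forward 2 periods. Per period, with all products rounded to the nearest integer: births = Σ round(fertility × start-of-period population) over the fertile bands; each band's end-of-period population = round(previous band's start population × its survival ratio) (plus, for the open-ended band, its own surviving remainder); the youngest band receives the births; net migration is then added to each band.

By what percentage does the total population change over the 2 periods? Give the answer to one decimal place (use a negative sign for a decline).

-10.9

Period 1.
Births: 19400 * 0.293 = 5684
20–39: 7100 * 0.951 = 6752
40–59: 19400 * 0.956 = 18546
60–79: 23000 * 0.946 = 21758
80+: 16800 * 0.935 + 6500 * 0.664 = 15708 + 4316 = 20024
Net migration: 40–59 − 80 → 18466
→ [5684, 6752, 18466, 21758, 20024]
Period 2.
Births: 6752 * 0.293 = 1978
20–39: 5684 * 0.951 = 5405
40–59: 6752 * 0.956 = 6455
60–79: 18466 * 0.946 = 17469
80+: 21758 * 0.935 + 20024 * 0.664 = 20344 + 13296 = 33640
Net migration: 40–59 − 80 → 6375
→ [1978, 5405, 6375, 17469, 33640]
Total: 72800 → 64867; change = -7933; percentage change = -10.9%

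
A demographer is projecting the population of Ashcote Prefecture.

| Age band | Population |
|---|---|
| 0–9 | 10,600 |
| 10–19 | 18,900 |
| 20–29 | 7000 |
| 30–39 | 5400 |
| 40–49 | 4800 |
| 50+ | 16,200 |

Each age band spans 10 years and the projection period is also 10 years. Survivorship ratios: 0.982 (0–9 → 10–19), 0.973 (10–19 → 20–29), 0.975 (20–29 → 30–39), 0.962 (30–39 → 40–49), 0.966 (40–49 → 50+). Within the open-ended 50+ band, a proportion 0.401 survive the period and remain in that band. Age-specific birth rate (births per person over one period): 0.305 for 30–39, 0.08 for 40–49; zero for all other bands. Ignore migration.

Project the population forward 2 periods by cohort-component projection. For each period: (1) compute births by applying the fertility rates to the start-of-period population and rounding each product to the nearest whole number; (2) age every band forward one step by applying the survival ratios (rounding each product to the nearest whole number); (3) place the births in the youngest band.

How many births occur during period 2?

Numbering the groups 1..6 from youngest to oldest:
— Period 1 —
Births: 5400 * 0.305 = 1647, 4800 * 0.08 = 384 → total 2031
Group 2: 10600 * 0.982 = 10409
Group 3: 18900 * 0.973 = 18390
Group 4: 7000 * 0.975 = 6825
Group 5: 5400 * 0.962 = 5195
Group 6: 4800 * 0.966 + 16200 * 0.401 = 4637 + 6496 = 11133
Population now: 0–9=2031, 10–19=10409, 20–29=18390, 30–39=6825, 40–49=5195, 50+=11133
— Period 2 —
Births: 6825 * 0.305 = 2082, 5195 * 0.08 = 416 → total 2498
Group 2: 2031 * 0.982 = 1994
Group 3: 10409 * 0.973 = 10128
Group 4: 18390 * 0.975 = 17930
Group 5: 6825 * 0.962 = 6566
Group 6: 5195 * 0.966 + 11133 * 0.401 = 5018 + 4464 = 9482
Population now: 0–9=2498, 10–19=1994, 20–29=10128, 30–39=17930, 40–49=6566, 50+=9482

2498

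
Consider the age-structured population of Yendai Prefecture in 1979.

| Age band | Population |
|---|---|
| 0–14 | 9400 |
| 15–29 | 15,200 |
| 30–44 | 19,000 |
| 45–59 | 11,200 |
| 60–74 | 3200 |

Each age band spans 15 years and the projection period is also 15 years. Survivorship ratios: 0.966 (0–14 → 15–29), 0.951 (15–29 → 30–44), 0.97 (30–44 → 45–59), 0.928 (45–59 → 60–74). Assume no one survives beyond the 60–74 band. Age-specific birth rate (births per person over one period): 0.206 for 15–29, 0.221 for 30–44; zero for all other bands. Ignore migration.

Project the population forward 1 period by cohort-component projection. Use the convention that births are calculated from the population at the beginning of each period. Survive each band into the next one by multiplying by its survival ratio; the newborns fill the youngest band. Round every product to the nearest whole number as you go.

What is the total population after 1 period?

Period 1:
Births: 15200 * 0.206 = 3131 ; 19000 * 0.221 = 4199 → 7330
15–29: 9400 * 0.966 = 9080
30–44: 15200 * 0.951 = 14455
45–59: 19000 * 0.97 = 18430
60–74: 11200 * 0.928 = 10394
Giving 7330 / 9080 / 14455 / 18430 / 10394.
Total after period 1: 7330 + 9080 + 14455 + 18430 + 10394 = 59689

59689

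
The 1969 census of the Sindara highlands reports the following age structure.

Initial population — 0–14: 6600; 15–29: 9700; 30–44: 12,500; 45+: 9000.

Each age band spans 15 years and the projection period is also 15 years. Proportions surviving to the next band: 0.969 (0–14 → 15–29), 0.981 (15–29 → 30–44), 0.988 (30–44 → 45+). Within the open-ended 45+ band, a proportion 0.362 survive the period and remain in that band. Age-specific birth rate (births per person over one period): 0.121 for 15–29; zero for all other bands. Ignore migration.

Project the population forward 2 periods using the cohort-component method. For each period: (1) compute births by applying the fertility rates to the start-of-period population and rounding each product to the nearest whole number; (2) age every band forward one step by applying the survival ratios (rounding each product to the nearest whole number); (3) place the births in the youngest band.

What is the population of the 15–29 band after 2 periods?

1138

Period 1.
Births: 9700 * 0.121 = 1174
15–29: 6600 * 0.969 = 6395
30–44: 9700 * 0.981 = 9516
45+: 12500 * 0.988 + 9000 * 0.362 = 12350 + 3258 = 15608
End of period: [1174, 6395, 9516, 15608]
Period 2.
Births: 6395 * 0.121 = 774
15–29: 1174 * 0.969 = 1138
30–44: 6395 * 0.981 = 6273
45+: 9516 * 0.988 + 15608 * 0.362 = 9402 + 5650 = 15052
End of period: [774, 1138, 6273, 15052]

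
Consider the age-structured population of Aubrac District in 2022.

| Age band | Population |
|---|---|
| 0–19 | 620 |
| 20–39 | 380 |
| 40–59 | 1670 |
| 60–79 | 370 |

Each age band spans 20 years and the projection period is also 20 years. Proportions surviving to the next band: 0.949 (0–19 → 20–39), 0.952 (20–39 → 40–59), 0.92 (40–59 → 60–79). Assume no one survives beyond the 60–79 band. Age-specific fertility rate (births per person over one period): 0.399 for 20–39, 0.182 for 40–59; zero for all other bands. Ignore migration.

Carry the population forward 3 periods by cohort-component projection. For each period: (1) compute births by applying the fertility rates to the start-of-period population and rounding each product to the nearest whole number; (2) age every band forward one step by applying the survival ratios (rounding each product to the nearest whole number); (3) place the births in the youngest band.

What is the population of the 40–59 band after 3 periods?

412

Period 1:
Births: 380 * 0.399 = 152, 1670 * 0.182 = 304 → total 456
20–39: 620 * 0.949 = 588
40–59: 380 * 0.952 = 362
60–79: 1670 * 0.92 = 1536
Population now: 0–19=456, 20–39=588, 40–59=362, 60–79=1536
Period 2:
Births: 588 * 0.399 = 235, 362 * 0.182 = 66 → total 301
20–39: 456 * 0.949 = 433
40–59: 588 * 0.952 = 560
60–79: 362 * 0.92 = 333
Population now: 0–19=301, 20–39=433, 40–59=560, 60–79=333
Period 3:
Births: 433 * 0.399 = 173, 560 * 0.182 = 102 → total 275
20–39: 301 * 0.949 = 286
40–59: 433 * 0.952 = 412
60–79: 560 * 0.92 = 515
Population now: 0–19=275, 20–39=286, 40–59=412, 60–79=515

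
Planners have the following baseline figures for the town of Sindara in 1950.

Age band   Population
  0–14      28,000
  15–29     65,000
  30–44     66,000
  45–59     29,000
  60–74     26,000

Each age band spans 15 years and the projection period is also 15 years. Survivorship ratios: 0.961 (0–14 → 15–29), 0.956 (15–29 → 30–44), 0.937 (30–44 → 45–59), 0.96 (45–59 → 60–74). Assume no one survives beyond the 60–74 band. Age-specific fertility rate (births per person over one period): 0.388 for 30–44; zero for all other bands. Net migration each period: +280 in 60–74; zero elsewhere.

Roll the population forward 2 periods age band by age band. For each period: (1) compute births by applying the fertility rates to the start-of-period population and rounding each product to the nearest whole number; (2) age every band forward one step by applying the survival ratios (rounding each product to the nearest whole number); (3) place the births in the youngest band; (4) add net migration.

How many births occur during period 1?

25608

After projecting period 1:
Births: 66000 × 0.388 = 25608
15–29: 28000 × 0.961 = 26908
30–44: 65000 × 0.956 = 62140
45–59: 66000 × 0.937 = 61842
60–74: 29000 × 0.96 = 27840
Net migration: 60–74 + 280 → 28120
Population now: 0–14=25608, 15–29=26908, 30–44=62140, 45–59=61842, 60–74=28120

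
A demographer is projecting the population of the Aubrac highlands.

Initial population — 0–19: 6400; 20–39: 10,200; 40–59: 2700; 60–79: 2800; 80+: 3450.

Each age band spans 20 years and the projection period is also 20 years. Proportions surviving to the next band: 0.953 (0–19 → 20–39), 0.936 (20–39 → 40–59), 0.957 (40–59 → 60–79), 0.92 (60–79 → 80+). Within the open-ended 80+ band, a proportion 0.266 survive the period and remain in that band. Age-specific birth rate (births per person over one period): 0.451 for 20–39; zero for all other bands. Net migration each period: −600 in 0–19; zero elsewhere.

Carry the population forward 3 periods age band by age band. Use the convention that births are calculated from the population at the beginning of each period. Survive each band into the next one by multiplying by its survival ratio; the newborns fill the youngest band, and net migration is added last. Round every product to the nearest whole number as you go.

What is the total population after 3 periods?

21485

Call the groups 1 to 5, youngest first.
— Period 1 —
Births: 10200 × 0.451 = 4600
Group 2: 6400 × 0.953 = 6099
Group 3: 10200 × 0.936 = 9547
Group 4: 2700 × 0.957 = 2584
Group 5: 2800 × 0.92 + 3450 × 0.266 = 2576 + 918 = 3494
Net migration: Group 1 − 600 → 4000
→ [4000, 6099, 9547, 2584, 3494]
— Period 2 —
Births: 6099 × 0.451 = 2751
Group 2: 4000 × 0.953 = 3812
Group 3: 6099 × 0.936 = 5709
Group 4: 9547 × 0.957 = 9136
Group 5: 2584 × 0.92 + 3494 × 0.266 = 2377 + 929 = 3306
Net migration: Group 1 − 600 → 2151
→ [2151, 3812, 5709, 9136, 3306]
— Period 3 —
Births: 3812 × 0.451 = 1719
Group 2: 2151 × 0.953 = 2050
Group 3: 3812 × 0.936 = 3568
Group 4: 5709 × 0.957 = 5464
Group 5: 9136 × 0.92 + 3306 × 0.266 = 8405 + 879 = 9284
Net migration: Group 1 − 600 → 1119
→ [1119, 2050, 3568, 5464, 9284]
Total after period 3: 1119 + 2050 + 3568 + 5464 + 9284 = 21485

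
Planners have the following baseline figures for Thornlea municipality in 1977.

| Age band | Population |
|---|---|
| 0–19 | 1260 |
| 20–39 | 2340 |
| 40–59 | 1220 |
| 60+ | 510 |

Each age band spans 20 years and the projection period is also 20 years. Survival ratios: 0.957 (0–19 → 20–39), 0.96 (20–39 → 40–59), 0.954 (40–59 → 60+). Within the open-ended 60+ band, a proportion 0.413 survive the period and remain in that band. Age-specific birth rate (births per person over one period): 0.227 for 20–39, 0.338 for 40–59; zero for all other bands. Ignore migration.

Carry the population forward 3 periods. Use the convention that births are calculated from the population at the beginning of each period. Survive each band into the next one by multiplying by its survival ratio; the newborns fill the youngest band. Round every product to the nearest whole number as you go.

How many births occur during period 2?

1033

(Bands numbered youngest = 1 to oldest = 4.)
Period 1.
Births: 2340 × 0.227 = 531  |  1220 × 0.338 = 412 → total 943
Band 2: 1260 × 0.957 = 1206
Band 3: 2340 × 0.96 = 2246
Band 4: 1220 × 0.954 + 510 × 0.413 = 1164 + 211 = 1375
Population now: 0–19=943, 20–39=1206, 40–59=2246, 60+=1375
Period 2.
Births: 1206 × 0.227 = 274  |  2246 × 0.338 = 759 → total 1033
Band 2: 943 × 0.957 = 902
Band 3: 1206 × 0.96 = 1158
Band 4: 2246 × 0.954 + 1375 × 0.413 = 2143 + 568 = 2711
Population now: 0–19=1033, 20–39=902, 40–59=1158, 60+=2711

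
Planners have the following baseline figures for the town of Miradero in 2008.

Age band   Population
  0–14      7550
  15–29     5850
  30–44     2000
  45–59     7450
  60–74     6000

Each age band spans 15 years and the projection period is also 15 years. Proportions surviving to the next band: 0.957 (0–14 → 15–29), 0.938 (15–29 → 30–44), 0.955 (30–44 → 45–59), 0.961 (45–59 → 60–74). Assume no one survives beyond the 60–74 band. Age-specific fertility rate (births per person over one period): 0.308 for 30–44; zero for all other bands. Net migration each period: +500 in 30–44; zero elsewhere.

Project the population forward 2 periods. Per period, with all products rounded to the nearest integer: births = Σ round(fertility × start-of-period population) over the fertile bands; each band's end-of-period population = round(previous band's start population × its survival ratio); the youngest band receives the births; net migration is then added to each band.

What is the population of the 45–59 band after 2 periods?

Let group 1 be 0–14 through group 5 = 60–74.
Period 1:
Births: 2000 * 0.308 = 616
Group 2: 7550 * 0.957 = 7225
Group 3: 5850 * 0.938 = 5487
Group 4: 2000 * 0.955 = 1910
Group 5: 7450 * 0.961 = 7159
Net migration: Group 3 + 500 → 5987
End of period: [616, 7225, 5987, 1910, 7159]
Period 2:
Births: 5987 * 0.308 = 1844
Group 2: 616 * 0.957 = 590
Group 3: 7225 * 0.938 = 6777
Group 4: 5987 * 0.955 = 5718
Group 5: 1910 * 0.961 = 1836
Net migration: Group 3 + 500 → 7277
End of period: [1844, 590, 7277, 5718, 1836]

5718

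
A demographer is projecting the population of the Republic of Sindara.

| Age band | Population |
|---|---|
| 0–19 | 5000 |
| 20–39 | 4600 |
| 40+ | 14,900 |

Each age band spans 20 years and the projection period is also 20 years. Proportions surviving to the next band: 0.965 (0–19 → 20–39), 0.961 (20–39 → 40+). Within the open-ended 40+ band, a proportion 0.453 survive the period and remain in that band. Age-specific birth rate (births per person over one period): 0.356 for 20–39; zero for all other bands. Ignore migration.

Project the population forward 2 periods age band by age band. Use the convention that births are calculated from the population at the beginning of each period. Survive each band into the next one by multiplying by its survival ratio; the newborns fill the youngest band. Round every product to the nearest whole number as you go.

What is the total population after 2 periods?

12996

Let group 1 be 0–19 through group 3 = 40+.
— Period 1 —
Births: 4600 * 0.356 = 1638
Group 2: 5000 * 0.965 = 4825
Group 3: 4600 * 0.961 + 14900 * 0.453 = 4421 + 6750 = 11171
Giving 1638 / 4825 / 11171.
— Period 2 —
Births: 4825 * 0.356 = 1718
Group 2: 1638 * 0.965 = 1581
Group 3: 4825 * 0.961 + 11171 * 0.453 = 4637 + 5060 = 9697
Giving 1718 / 1581 / 9697.
Total after period 2: 1718 + 1581 + 9697 = 12996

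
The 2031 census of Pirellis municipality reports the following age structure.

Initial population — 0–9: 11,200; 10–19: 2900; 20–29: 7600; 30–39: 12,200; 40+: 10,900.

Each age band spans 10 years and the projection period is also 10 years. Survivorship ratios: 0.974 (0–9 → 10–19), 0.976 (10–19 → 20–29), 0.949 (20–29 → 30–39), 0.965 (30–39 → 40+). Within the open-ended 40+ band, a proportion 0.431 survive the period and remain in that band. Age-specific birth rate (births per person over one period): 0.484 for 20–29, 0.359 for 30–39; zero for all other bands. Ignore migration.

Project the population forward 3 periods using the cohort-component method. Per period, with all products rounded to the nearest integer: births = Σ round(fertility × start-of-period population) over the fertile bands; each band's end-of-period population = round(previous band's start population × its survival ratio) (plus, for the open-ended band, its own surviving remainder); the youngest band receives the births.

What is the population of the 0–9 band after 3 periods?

After projecting period 1:
Births: 7600 × 0.484 = 3678, 12200 × 0.359 = 4380 — total 8058
10–19: 11200 × 0.974 = 10909
20–29: 2900 × 0.976 = 2830
30–39: 7600 × 0.949 = 7212
40+: 12200 × 0.965 + 10900 × 0.431 = 11773 + 4698 = 16471
Giving 8058 / 10909 / 2830 / 7212 / 16471.
After projecting period 2:
Births: 2830 × 0.484 = 1370, 7212 × 0.359 = 2589 — total 3959
10–19: 8058 × 0.974 = 7848
20–29: 10909 × 0.976 = 10647
30–39: 2830 × 0.949 = 2686
40+: 7212 × 0.965 + 16471 × 0.431 = 6960 + 7099 = 14059
Giving 3959 / 7848 / 10647 / 2686 / 14059.
After projecting period 3:
Births: 10647 × 0.484 = 5153, 2686 × 0.359 = 964 — total 6117
10–19: 3959 × 0.974 = 3856
20–29: 7848 × 0.976 = 7660
30–39: 10647 × 0.949 = 10104
40+: 2686 × 0.965 + 14059 × 0.431 = 2592 + 6059 = 8651
Giving 6117 / 3856 / 7660 / 10104 / 8651.

6117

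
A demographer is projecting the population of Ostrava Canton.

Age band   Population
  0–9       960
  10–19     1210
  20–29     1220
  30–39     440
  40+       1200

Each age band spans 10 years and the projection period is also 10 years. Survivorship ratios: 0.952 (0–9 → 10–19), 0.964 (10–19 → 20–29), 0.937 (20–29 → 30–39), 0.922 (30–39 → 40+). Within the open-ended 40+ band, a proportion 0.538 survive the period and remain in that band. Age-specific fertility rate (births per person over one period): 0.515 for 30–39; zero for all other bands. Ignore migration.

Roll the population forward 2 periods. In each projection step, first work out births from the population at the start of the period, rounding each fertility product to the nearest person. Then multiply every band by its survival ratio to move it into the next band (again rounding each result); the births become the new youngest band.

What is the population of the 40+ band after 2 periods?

Call the bands 1 to 5, youngest first.
Period 1.
Births: 440 × 0.515 = 227
Band 2: 960 × 0.952 = 914
Band 3: 1210 × 0.964 = 1166
Band 4: 1220 × 0.937 = 1143
Band 5: 440 × 0.922 + 1200 × 0.538 = 406 + 646 = 1052
Giving 227 / 914 / 1166 / 1143 / 1052.
Period 2.
Births: 1143 × 0.515 = 589
Band 2: 227 × 0.952 = 216
Band 3: 914 × 0.964 = 881
Band 4: 1166 × 0.937 = 1093
Band 5: 1143 × 0.922 + 1052 × 0.538 = 1054 + 566 = 1620
Giving 589 / 216 / 881 / 1093 / 1620.

1620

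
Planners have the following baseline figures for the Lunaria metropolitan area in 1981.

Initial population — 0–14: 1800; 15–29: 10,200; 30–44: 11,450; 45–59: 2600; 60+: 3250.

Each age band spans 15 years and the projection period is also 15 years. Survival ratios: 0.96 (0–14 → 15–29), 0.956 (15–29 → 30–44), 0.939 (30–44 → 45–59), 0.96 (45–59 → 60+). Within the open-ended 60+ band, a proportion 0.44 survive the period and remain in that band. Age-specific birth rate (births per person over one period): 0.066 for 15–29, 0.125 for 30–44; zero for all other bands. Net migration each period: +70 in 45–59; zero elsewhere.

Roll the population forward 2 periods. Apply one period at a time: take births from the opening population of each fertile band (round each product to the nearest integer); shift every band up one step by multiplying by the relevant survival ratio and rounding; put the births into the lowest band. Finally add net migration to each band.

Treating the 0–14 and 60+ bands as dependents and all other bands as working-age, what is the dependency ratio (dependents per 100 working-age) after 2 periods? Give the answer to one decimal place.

104.3

Period 1:
Births: 10200 × 0.066 = 673 ; 11450 × 0.125 = 1431 → total 2104
15–29: 1800 × 0.96 = 1728
30–44: 10200 × 0.956 = 9751
45–59: 11450 × 0.939 = 10752
60+: 2600 × 0.96 + 3250 × 0.44 = 2496 + 1430 = 3926
Net migration: 45–59 + 70 → 10822
End of period: [2104, 1728, 9751, 10822, 3926]
Period 2:
Births: 1728 × 0.066 = 114 ; 9751 × 0.125 = 1219 → total 1333
15–29: 2104 × 0.96 = 2020
30–44: 1728 × 0.956 = 1652
45–59: 9751 × 0.939 = 9156
60+: 10822 × 0.96 + 3926 × 0.44 = 10389 + 1727 = 12116
Net migration: 45–59 + 70 → 9226
End of period: [1333, 2020, 1652, 9226, 12116]
Dependents (band 0–14 + band 60+) = 1333 + 12116 = 13449; working-age = 12898; ratio = 13449/12898 × 100 = 104.3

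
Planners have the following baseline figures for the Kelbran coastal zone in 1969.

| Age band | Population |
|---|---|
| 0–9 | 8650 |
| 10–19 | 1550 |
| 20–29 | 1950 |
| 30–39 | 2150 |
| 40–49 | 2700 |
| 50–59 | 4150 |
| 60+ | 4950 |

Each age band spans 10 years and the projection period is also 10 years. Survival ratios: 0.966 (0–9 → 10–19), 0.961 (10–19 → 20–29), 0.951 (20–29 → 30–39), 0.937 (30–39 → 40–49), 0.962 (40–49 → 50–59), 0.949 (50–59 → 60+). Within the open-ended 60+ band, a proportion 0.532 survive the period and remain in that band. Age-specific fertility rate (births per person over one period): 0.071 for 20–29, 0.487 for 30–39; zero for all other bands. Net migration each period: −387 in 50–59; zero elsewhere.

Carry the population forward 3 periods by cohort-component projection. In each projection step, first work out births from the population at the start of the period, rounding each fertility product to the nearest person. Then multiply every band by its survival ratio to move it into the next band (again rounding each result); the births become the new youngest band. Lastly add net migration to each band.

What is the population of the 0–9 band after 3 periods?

Numbering the bands 1..7 from youngest to oldest:
Period 1.
Births: 1950 * 0.071 = 138 ; 2150 * 0.487 = 1047 ⇒ total 1185
Band 2: 8650 * 0.966 = 8356
Band 3: 1550 * 0.961 = 1490
Band 4: 1950 * 0.951 = 1854
Band 5: 2150 * 0.937 = 2015
Band 6: 2700 * 0.962 = 2597
Band 7: 4150 * 0.949 + 4950 * 0.532 = 3938 + 2633 = 6571
Net migration: Band 6 − 387 → 2210
End of period: [1185, 8356, 1490, 1854, 2015, 2210, 6571]
Period 2.
Births: 1490 * 0.071 = 106 ; 1854 * 0.487 = 903 ⇒ total 1009
Band 2: 1185 * 0.966 = 1145
Band 3: 8356 * 0.961 = 8030
Band 4: 1490 * 0.951 = 1417
Band 5: 1854 * 0.937 = 1737
Band 6: 2015 * 0.962 = 1938
Band 7: 2210 * 0.949 + 6571 * 0.532 = 2097 + 3496 = 5593
Net migration: Band 6 − 387 → 1551
End of period: [1009, 1145, 8030, 1417, 1737, 1551, 5593]
Period 3.
Births: 8030 * 0.071 = 570 ; 1417 * 0.487 = 690 ⇒ total 1260
Band 2: 1009 * 0.966 = 975
Band 3: 1145 * 0.961 = 1100
Band 4: 8030 * 0.951 = 7637
Band 5: 1417 * 0.937 = 1328
Band 6: 1737 * 0.962 = 1671
Band 7: 1551 * 0.949 + 5593 * 0.532 = 1472 + 2975 = 4447
Net migration: Band 6 − 387 → 1284
End of period: [1260, 975, 1100, 7637, 1328, 1284, 4447]

1260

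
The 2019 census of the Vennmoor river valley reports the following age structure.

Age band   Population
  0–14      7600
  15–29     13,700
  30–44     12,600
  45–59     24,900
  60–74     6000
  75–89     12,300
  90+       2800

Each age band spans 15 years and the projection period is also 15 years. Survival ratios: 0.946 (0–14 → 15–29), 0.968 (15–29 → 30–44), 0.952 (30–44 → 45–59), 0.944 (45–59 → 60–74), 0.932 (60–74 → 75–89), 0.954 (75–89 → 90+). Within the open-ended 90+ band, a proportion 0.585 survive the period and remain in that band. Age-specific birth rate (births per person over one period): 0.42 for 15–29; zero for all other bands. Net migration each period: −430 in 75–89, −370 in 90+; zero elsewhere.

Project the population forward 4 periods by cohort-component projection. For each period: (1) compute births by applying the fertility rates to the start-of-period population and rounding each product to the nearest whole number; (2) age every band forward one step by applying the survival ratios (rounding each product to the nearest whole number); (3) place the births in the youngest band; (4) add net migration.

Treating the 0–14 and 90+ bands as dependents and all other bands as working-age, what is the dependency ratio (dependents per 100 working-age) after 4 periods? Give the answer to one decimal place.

98.3

— Period 1 —
Births: 13700 * 0.42 = 5754
15–29: 7600 * 0.946 = 7190
30–44: 13700 * 0.968 = 13262
45–59: 12600 * 0.952 = 11995
60–74: 24900 * 0.944 = 23506
75–89: 6000 * 0.932 = 5592
90+: 12300 * 0.954 + 2800 * 0.585 = 11734 + 1638 = 13372
Net migration: 75–89 − 430 → 5162; 90+ − 370 → 13002
→ [5754, 7190, 13262, 11995, 23506, 5162, 13002]
— Period 2 —
Births: 7190 * 0.42 = 3020
15–29: 5754 * 0.946 = 5443
30–44: 7190 * 0.968 = 6960
45–59: 13262 * 0.952 = 12625
60–74: 11995 * 0.944 = 11323
75–89: 23506 * 0.932 = 21908
90+: 5162 * 0.954 + 13002 * 0.585 = 4925 + 7606 = 12531
Net migration: 75–89 − 430 → 21478; 90+ − 370 → 12161
→ [3020, 5443, 6960, 12625, 11323, 21478, 12161]
— Period 3 —
Births: 5443 * 0.42 = 2286
15–29: 3020 * 0.946 = 2857
30–44: 5443 * 0.968 = 5269
45–59: 6960 * 0.952 = 6626
60–74: 12625 * 0.944 = 11918
75–89: 11323 * 0.932 = 10553
90+: 21478 * 0.954 + 12161 * 0.585 = 20490 + 7114 = 27604
Net migration: 75–89 − 430 → 10123; 90+ − 370 → 27234
→ [2286, 2857, 5269, 6626, 11918, 10123, 27234]
— Period 4 —
Births: 2857 * 0.42 = 1200
15–29: 2286 * 0.946 = 2163
30–44: 2857 * 0.968 = 2766
45–59: 5269 * 0.952 = 5016
60–74: 6626 * 0.944 = 6255
75–89: 11918 * 0.932 = 11108
90+: 10123 * 0.954 + 27234 * 0.585 = 9657 + 15932 = 25589
Net migration: 75–89 − 430 → 10678; 90+ − 370 → 25219
→ [1200, 2163, 2766, 5016, 6255, 10678, 25219]
Dependents (band 0–14 + band 90+) = 1200 + 25219 = 26419; working-age = 26878; ratio = 26419/26878 × 100 = 98.3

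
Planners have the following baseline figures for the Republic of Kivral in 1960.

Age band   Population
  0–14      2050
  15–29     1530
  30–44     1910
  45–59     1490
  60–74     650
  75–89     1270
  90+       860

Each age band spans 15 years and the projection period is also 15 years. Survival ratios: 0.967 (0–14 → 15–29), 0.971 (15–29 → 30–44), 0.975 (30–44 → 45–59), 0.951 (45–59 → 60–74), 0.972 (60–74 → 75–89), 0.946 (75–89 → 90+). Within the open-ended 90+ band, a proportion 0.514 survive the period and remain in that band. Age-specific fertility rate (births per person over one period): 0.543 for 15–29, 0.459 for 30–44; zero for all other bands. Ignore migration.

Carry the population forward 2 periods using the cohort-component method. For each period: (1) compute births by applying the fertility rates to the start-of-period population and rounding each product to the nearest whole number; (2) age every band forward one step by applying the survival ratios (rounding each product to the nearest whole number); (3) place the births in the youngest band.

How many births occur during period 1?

[period 1]
Births: 1530 × 0.543 = 831 ; 1910 × 0.459 = 877 — total 1708
15–29: 2050 × 0.967 = 1982
30–44: 1530 × 0.971 = 1486
45–59: 1910 × 0.975 = 1862
60–74: 1490 × 0.951 = 1417
75–89: 650 × 0.972 = 632
90+: 1270 × 0.946 + 860 × 0.514 = 1201 + 442 = 1643
Population now: 0–14=1708, 15–29=1982, 30–44=1486, 45–59=1862, 60–74=1417, 75–89=632, 90+=1643

1708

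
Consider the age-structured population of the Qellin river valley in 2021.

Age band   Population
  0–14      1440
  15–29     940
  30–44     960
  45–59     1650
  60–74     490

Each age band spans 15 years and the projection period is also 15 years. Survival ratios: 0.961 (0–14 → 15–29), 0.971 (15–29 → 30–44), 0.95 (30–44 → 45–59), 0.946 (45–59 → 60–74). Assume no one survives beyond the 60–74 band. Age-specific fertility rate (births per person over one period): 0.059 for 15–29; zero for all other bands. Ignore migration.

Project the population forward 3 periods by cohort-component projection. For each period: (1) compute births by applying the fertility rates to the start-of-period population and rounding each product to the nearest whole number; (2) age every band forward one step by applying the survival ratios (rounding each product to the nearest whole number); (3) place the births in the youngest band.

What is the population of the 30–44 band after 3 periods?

After projecting period 1:
Births: 940 × 0.059 = 55
15–29: 1440 × 0.961 = 1384
30–44: 940 × 0.971 = 913
45–59: 960 × 0.95 = 912
60–74: 1650 × 0.946 = 1561
Giving 55 / 1384 / 913 / 912 / 1561.
After projecting period 2:
Births: 1384 × 0.059 = 82
15–29: 55 × 0.961 = 53
30–44: 1384 × 0.971 = 1344
45–59: 913 × 0.95 = 867
60–74: 912 × 0.946 = 863
Giving 82 / 53 / 1344 / 867 / 863.
After projecting period 3:
Births: 53 × 0.059 = 3
15–29: 82 × 0.961 = 79
30–44: 53 × 0.971 = 51
45–59: 1344 × 0.95 = 1277
60–74: 867 × 0.946 = 820
Giving 3 / 79 / 51 / 1277 / 820.

51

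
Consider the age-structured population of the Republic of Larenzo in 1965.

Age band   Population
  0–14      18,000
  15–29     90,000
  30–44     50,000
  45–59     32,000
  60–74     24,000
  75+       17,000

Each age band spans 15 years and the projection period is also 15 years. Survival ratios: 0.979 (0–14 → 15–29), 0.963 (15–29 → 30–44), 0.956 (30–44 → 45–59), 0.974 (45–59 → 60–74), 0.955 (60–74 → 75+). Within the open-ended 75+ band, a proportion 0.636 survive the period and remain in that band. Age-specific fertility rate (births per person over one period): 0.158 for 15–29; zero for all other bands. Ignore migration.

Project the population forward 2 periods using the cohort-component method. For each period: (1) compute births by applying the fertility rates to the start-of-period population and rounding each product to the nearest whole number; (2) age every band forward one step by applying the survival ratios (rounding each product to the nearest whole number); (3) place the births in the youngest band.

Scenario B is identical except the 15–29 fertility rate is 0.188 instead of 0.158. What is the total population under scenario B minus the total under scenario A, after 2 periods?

(Bands numbered youngest = 1 to oldest = 6.)
Period 1.
Births: 90000 × 0.158 = 14220
Band 2: 18000 × 0.979 = 17622
Band 3: 90000 × 0.963 = 86670
Band 4: 50000 × 0.956 = 47800
Band 5: 32000 × 0.974 = 31168
Band 6: 24000 × 0.955 + 17000 × 0.636 = 22920 + 10812 = 33732
End of period: [14220, 17622, 86670, 47800, 31168, 33732]
Period 2.
Births: 17622 × 0.158 = 2784
Band 2: 14220 × 0.979 = 13921
Band 3: 17622 × 0.963 = 16970
Band 4: 86670 × 0.956 = 82857
Band 5: 47800 × 0.974 = 46557
Band 6: 31168 × 0.955 + 33732 × 0.636 = 29765 + 21454 = 51219
End of period: [2784, 13921, 16970, 82857, 46557, 51219]
Scenario A total after 2 periods: 214308
Scenario B projection —
Period 1.
Births: 90000 × 0.188 = 16920
Band 2: 18000 × 0.979 = 17622
Band 3: 90000 × 0.963 = 86670
Band 4: 50000 × 0.956 = 47800
Band 5: 32000 × 0.974 = 31168
Band 6: 24000 × 0.955 + 17000 × 0.636 = 22920 + 10812 = 33732
End of period: [16920, 17622, 86670, 47800, 31168, 33732]
Period 2.
Births: 17622 × 0.188 = 3313
Band 2: 16920 × 0.979 = 16565
Band 3: 17622 × 0.963 = 16970
Band 4: 86670 × 0.956 = 82857
Band 5: 47800 × 0.974 = 46557
Band 6: 31168 × 0.955 + 33732 × 0.636 = 29765 + 21454 = 51219
End of period: [3313, 16565, 16970, 82857, 46557, 51219]
Scenario B total after 2 periods: 217481
Difference B − A = 217481 − 214308 = 3173

3173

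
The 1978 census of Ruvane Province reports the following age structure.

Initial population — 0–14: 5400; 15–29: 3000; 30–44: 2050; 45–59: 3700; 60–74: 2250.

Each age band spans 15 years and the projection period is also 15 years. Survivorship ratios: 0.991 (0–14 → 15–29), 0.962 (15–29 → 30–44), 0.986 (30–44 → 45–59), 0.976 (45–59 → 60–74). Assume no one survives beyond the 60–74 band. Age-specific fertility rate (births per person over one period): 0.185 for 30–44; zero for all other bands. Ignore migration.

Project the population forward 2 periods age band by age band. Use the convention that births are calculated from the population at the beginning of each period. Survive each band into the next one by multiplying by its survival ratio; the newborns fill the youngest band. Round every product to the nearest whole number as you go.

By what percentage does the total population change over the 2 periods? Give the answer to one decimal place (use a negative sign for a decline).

-33.7

Period 1.
Births: 2050 * 0.185 = 379
15–29: 5400 * 0.991 = 5351
30–44: 3000 * 0.962 = 2886
45–59: 2050 * 0.986 = 2021
60–74: 3700 * 0.976 = 3611
Population now: 0–14=379, 15–29=5351, 30–44=2886, 45–59=2021, 60–74=3611
Period 2.
Births: 2886 * 0.185 = 534
15–29: 379 * 0.991 = 376
30–44: 5351 * 0.962 = 5148
45–59: 2886 * 0.986 = 2846
60–74: 2021 * 0.976 = 1972
Population now: 0–14=534, 15–29=376, 30–44=5148, 45–59=2846, 60–74=1972
Total: 16400 → 10876; change = -5524; percentage change = -33.7%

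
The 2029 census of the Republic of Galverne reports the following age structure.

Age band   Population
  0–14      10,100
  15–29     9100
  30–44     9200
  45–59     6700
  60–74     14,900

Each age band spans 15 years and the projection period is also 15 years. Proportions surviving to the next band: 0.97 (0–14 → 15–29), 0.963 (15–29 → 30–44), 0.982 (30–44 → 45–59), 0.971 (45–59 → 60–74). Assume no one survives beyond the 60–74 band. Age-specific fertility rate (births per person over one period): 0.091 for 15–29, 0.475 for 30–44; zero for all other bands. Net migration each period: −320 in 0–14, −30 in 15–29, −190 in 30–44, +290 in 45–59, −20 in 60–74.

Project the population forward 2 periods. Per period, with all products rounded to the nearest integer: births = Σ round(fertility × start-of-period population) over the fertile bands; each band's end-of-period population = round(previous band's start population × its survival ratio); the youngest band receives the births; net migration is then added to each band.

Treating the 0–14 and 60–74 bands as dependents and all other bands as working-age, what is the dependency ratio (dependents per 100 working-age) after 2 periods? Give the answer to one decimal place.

60.4

[period 1]
Births: 9100 * 0.091 = 828 ; 9200 * 0.475 = 4370 ⇒ total 5198
15–29: 10100 * 0.97 = 9797
30–44: 9100 * 0.963 = 8763
45–59: 9200 * 0.982 = 9034
60–74: 6700 * 0.971 = 6506
Net migration: 0–14 − 320 → 4878; 15–29 − 30 → 9767; 30–44 − 190 → 8573; 45–59 + 290 → 9324; 60–74 − 20 → 6486
→ [4878, 9767, 8573, 9324, 6486]
[period 2]
Births: 9767 * 0.091 = 889 ; 8573 * 0.475 = 4072 ⇒ total 4961
15–29: 4878 * 0.97 = 4732
30–44: 9767 * 0.963 = 9406
45–59: 8573 * 0.982 = 8419
60–74: 9324 * 0.971 = 9054
Net migration: 0–14 − 320 → 4641; 15–29 − 30 → 4702; 30–44 − 190 → 9216; 45–59 + 290 → 8709; 60–74 − 20 → 9034
→ [4641, 4702, 9216, 8709, 9034]
Dependents (band 0–14 + band 60–74) = 4641 + 9034 = 13675; working-age = 22627; ratio = 13675/22627 × 100 = 60.4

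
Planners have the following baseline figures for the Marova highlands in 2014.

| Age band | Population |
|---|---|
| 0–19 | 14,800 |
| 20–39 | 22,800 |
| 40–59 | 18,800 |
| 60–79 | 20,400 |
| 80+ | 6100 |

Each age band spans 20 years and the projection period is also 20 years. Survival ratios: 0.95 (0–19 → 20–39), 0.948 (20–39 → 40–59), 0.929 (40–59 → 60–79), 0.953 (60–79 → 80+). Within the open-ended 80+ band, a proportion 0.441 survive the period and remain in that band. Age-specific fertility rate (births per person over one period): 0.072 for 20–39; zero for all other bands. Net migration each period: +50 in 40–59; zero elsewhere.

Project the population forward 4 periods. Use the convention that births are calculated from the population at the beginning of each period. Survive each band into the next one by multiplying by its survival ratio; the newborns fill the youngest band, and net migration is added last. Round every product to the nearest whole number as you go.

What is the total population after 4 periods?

Period 1.
Births: 22800 × 0.072 = 1642
20–39: 14800 × 0.95 = 14060
40–59: 22800 × 0.948 = 21614
60–79: 18800 × 0.929 = 17465
80+: 20400 × 0.953 + 6100 × 0.441 = 19441 + 2690 = 22131
Net migration: 40–59 + 50 → 21664
End of period: [1642, 14060, 21664, 17465, 22131]
Period 2.
Births: 14060 × 0.072 = 1012
20–39: 1642 × 0.95 = 1560
40–59: 14060 × 0.948 = 13329
60–79: 21664 × 0.929 = 20126
80+: 17465 × 0.953 + 22131 × 0.441 = 16644 + 9760 = 26404
Net migration: 40–59 + 50 → 13379
End of period: [1012, 1560, 13379, 20126, 26404]
Period 3.
Births: 1560 × 0.072 = 112
20–39: 1012 × 0.95 = 961
40–59: 1560 × 0.948 = 1479
60–79: 13379 × 0.929 = 12429
80+: 20126 × 0.953 + 26404 × 0.441 = 19180 + 11644 = 30824
Net migration: 40–59 + 50 → 1529
End of period: [112, 961, 1529, 12429, 30824]
Period 4.
Births: 961 × 0.072 = 69
20–39: 112 × 0.95 = 106
40–59: 961 × 0.948 = 911
60–79: 1529 × 0.929 = 1420
80+: 12429 × 0.953 + 30824 × 0.441 = 11845 + 13593 = 25438
Net migration: 40–59 + 50 → 961
End of period: [69, 106, 961, 1420, 25438]
Total after period 4: 69 + 106 + 961 + 1420 + 25438 = 27994

27994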